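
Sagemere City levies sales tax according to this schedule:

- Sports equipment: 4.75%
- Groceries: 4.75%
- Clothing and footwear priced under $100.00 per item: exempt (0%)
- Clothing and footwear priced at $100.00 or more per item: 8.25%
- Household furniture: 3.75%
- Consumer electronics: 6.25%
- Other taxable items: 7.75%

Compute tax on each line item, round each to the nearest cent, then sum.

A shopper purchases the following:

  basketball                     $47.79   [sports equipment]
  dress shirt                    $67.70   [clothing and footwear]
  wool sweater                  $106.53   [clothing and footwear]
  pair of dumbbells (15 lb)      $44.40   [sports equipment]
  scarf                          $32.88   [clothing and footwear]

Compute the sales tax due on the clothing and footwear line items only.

Dress shirt $67.70: clothing and footwear, under $100.00 → 0% → $0.00
Wool sweater $106.53: clothing and footwear, $100.00 or more → 8.25% → $8.79
Scarf $32.88: clothing and footwear, under $100.00 → 0% → $0.00
Tax on clothing and footwear = $0.00 + $8.79 + $0.00 = $8.79

$8.79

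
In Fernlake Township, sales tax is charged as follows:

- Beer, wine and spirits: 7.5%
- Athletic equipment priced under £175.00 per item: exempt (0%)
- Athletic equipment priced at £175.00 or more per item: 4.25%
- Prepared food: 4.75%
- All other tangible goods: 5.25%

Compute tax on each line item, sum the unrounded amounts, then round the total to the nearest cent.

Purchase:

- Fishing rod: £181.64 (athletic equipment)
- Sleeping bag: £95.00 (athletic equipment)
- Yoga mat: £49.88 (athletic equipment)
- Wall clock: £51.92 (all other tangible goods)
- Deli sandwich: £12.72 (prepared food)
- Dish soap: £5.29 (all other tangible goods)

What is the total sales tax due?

Fishing rod £181.64: athletic equipment, £175.00 or more → 4.25% → £7.7197
Sleeping bag £95.00: athletic equipment, under £175.00 → 0% → £0.00
Yoga mat £49.88: athletic equipment, under £175.00 → 0% → £0.00
Wall clock £51.92: all other tangible goods → 5.25% → £2.7258
Deli sandwich £12.72: prepared food → 4.75% → £0.6042
Dish soap £5.29: all other tangible goods → 5.25% → £0.277725
Unrounded tax sum = £11.327425 → £11.33

£11.33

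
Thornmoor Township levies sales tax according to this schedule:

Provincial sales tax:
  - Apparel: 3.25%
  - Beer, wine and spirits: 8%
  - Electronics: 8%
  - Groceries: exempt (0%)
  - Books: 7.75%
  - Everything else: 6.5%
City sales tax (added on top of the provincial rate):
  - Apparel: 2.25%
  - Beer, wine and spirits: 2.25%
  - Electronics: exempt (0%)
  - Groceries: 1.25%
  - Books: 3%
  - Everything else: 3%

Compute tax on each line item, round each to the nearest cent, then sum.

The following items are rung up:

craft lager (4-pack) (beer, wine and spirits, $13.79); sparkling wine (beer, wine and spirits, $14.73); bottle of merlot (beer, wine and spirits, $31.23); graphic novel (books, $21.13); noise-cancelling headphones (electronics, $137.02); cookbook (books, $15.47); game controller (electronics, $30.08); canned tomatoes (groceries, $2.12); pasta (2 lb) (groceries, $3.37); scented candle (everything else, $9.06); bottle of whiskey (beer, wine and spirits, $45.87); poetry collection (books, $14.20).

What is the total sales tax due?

Craft lager (4-pack) $13.79: beer, wine and spirits → 8% + 2.25% city = 10.25% → $1.41
Sparkling wine $14.73: beer, wine and spirits → 8% + 2.25% city = 10.25% → $1.51
Bottle of merlot $31.23: beer, wine and spirits → 8% + 2.25% city = 10.25% → $3.20
Graphic novel $21.13: books → 7.75% + 3% city = 10.75% → $2.27
Noise-cancelling headphones $137.02: electronics → 8% + 0% city = 8% → $10.96
Cookbook $15.47: books → 7.75% + 3% city = 10.75% → $1.66
Game controller $30.08: electronics → 8% + 0% city = 8% → $2.41
Canned tomatoes $2.12: groceries → 0% + 1.25% city = 1.25% → $0.03
Pasta (2 lb) $3.37: groceries → 0% + 1.25% city = 1.25% → $0.04
Scented candle $9.06: everything else → 6.5% + 3% city = 9.5% → $0.86
Bottle of whiskey $45.87: beer, wine and spirits → 8% + 2.25% city = 10.25% → $4.70
Poetry collection $14.20: books → 7.75% + 3% city = 10.75% → $1.53
Total tax = $1.41 + $1.51 + $3.20 + $2.27 + $10.96 + $1.66 + $2.41 + $0.03 + $0.04 + $0.86 + $4.70 + $1.53 = $30.58

$30.58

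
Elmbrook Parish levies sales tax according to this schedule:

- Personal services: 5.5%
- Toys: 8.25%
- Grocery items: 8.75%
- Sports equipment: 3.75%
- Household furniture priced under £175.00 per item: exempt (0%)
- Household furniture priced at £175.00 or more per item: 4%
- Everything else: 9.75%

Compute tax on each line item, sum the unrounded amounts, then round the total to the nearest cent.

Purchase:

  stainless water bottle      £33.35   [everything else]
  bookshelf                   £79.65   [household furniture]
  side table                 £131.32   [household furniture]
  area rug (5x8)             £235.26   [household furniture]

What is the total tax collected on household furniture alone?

Bookshelf £79.65: household furniture, under £175.00 → 0% → £0.00
Side table £131.32: household furniture, under £175.00 → 0% → £0.00
Area rug (5x8) £235.26: household furniture, £175.00 or more → 4% → £9.4104
Tax on household furniture: unrounded sum = £9.4104 → £9.41

£9.41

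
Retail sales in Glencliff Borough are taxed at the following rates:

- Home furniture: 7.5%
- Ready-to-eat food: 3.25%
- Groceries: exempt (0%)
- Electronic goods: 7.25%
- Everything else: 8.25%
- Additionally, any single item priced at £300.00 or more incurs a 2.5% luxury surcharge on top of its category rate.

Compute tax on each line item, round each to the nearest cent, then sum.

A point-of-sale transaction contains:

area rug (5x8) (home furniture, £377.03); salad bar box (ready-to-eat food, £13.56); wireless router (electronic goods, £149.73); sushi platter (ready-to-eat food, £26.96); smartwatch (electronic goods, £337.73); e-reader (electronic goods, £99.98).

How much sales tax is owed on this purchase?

£90.06

Area rug (5x8) £377.03: home furniture → 7.5% + 2.5% surcharge = 10% → £37.70
Salad bar box £13.56: ready-to-eat food → 3.25% → £0.44
Wireless router £149.73: electronic goods → 7.25% → £10.86
Sushi platter £26.96: ready-to-eat food → 3.25% → £0.88
Smartwatch £337.73: electronic goods → 7.25% + 2.5% surcharge = 9.75% → £32.93
E-reader £99.98: electronic goods → 7.25% → £7.25
Total tax = £37.70 + £0.44 + £10.86 + £0.88 + £32.93 + £7.25 = £90.06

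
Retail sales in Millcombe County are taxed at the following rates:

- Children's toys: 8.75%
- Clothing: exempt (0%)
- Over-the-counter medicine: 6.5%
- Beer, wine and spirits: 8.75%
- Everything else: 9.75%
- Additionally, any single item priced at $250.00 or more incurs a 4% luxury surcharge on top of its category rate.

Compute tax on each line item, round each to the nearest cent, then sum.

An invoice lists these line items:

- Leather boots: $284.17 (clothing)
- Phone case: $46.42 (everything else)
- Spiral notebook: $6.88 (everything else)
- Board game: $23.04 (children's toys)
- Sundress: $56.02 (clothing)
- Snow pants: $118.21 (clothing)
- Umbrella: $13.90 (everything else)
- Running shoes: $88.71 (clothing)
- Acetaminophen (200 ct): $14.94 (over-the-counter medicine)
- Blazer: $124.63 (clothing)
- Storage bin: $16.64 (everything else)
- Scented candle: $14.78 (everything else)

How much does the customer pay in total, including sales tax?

Leather boots $284.17: clothing → 0% + 4% surcharge = 4% → $11.37
Phone case $46.42: everything else → 9.75% → $4.53
Spiral notebook $6.88: everything else → 9.75% → $0.67
Board game $23.04: children's toys → 8.75% → $2.02
Sundress $56.02: clothing → 0% → $0.00
Snow pants $118.21: clothing → 0% → $0.00
Umbrella $13.90: everything else → 9.75% → $1.36
Running shoes $88.71: clothing → 0% → $0.00
Acetaminophen (200 ct) $14.94: over-the-counter medicine → 6.5% → $0.97
Blazer $124.63: clothing → 0% → $0.00
Storage bin $16.64: everything else → 9.75% → $1.62
Scented candle $14.78: everything else → 9.75% → $1.44
Subtotal = $808.34; tax = $23.98; total due = $832.32

$832.32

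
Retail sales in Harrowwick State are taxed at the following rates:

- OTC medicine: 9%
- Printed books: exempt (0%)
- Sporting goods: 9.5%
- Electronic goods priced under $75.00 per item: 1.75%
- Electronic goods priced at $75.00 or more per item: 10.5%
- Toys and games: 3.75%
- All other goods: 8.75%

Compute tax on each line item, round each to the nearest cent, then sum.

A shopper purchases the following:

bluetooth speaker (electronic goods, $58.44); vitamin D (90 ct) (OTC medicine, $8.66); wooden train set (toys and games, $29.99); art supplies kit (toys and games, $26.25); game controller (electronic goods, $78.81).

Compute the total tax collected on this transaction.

Bluetooth speaker $58.44: electronic goods, under $75.00 → 1.75% → $1.02
Vitamin D (90 ct) $8.66: OTC medicine → 9% → $0.78
Wooden train set $29.99: toys and games → 3.75% → $1.12
Art supplies kit $26.25: toys and games → 3.75% → $0.98
Game controller $78.81: electronic goods, $75.00 or more → 10.5% → $8.28
Total tax = $1.02 + $0.78 + $1.12 + $0.98 + $8.28 = $12.18

$12.18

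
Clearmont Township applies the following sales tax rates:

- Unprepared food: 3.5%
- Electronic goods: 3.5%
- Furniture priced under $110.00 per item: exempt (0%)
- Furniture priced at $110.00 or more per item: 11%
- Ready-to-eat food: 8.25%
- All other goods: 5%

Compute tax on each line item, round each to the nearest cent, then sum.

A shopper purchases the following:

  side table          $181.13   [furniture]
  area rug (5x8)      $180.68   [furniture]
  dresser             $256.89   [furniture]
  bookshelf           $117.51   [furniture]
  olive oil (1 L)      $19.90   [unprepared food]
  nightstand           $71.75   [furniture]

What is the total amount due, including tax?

$909.54

Side table $181.13: furniture, $110.00 or more → 11% → $19.92
Area rug (5x8) $180.68: furniture, $110.00 or more → 11% → $19.87
Dresser $256.89: furniture, $110.00 or more → 11% → $28.26
Bookshelf $117.51: furniture, $110.00 or more → 11% → $12.93
Olive oil (1 L) $19.90: unprepared food → 3.5% → $0.70
Nightstand $71.75: furniture, under $110.00 → 0% → $0.00
Subtotal = $827.86; tax = $81.68; total due = $909.54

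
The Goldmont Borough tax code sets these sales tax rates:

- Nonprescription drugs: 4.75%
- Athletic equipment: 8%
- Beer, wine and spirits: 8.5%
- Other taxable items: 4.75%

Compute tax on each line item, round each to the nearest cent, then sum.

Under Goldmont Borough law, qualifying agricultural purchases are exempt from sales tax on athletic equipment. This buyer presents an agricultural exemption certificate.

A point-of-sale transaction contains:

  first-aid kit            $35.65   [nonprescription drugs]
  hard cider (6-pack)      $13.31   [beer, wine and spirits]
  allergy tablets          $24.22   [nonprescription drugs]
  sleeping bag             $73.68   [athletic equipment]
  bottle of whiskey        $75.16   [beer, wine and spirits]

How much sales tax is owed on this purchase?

First-aid kit $35.65: nonprescription drugs → 4.75% → $1.69
Hard cider (6-pack) $13.31: beer, wine and spirits → 8.5% → $1.13
Allergy tablets $24.22: nonprescription drugs → 4.75% → $1.15
Sleeping bag $73.68: athletic equipment, buyer-exempt → 0% → $0.00
Bottle of whiskey $75.16: beer, wine and spirits → 8.5% → $6.39
Total tax = $1.69 + $1.13 + $1.15 + $6.39 = $10.36

$10.36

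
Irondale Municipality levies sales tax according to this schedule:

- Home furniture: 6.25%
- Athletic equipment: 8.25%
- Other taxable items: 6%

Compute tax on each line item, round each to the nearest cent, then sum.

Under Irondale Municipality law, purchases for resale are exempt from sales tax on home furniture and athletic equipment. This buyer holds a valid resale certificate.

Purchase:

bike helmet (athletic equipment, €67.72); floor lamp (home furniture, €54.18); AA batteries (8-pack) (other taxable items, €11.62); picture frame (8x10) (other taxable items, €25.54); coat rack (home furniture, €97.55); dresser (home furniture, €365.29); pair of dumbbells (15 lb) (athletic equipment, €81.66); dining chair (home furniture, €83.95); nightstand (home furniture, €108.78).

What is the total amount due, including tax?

€898.52

Bike helmet €67.72: athletic equipment, buyer-exempt → 0% → €0.00
Floor lamp €54.18: home furniture, buyer-exempt → 0% → €0.00
AA batteries (8-pack) €11.62: other taxable items → 6% → €0.70
Picture frame (8x10) €25.54: other taxable items → 6% → €1.53
Coat rack €97.55: home furniture, buyer-exempt → 0% → €0.00
Dresser €365.29: home furniture, buyer-exempt → 0% → €0.00
Pair of dumbbells (15 lb) €81.66: athletic equipment, buyer-exempt → 0% → €0.00
Dining chair €83.95: home furniture, buyer-exempt → 0% → €0.00
Nightstand €108.78: home furniture, buyer-exempt → 0% → €0.00
Subtotal = €896.29; tax = €2.23; total due = €898.52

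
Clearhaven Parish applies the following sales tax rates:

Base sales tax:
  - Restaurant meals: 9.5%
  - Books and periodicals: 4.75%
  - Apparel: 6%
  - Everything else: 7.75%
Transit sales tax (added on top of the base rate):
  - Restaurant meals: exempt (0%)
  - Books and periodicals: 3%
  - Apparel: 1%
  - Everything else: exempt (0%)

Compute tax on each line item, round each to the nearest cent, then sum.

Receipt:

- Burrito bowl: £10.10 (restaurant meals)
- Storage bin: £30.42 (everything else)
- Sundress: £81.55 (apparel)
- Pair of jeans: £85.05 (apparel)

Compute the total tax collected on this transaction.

£14.98

Burrito bowl £10.10: restaurant meals → 9.5% + 0% transit = 9.5% → £0.96
Storage bin £30.42: everything else → 7.75% + 0% transit = 7.75% → £2.36
Sundress £81.55: apparel → 6% + 1% transit = 7% → £5.71
Pair of jeans £85.05: apparel → 6% + 1% transit = 7% → £5.95
Total tax = £0.96 + £2.36 + £5.71 + £5.95 = £14.98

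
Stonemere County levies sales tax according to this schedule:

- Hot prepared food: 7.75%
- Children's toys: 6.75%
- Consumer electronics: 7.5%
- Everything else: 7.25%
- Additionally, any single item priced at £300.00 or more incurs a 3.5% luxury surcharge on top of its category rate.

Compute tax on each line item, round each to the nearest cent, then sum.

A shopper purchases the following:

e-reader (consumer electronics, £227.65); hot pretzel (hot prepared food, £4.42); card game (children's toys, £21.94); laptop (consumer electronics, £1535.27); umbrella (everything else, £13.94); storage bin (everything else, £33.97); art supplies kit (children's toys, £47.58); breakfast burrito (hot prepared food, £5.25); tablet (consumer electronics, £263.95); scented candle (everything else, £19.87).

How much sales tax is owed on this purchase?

£216.10

E-reader £227.65: consumer electronics → 7.5% → £17.07
Hot pretzel £4.42: hot prepared food → 7.75% → £0.34
Card game £21.94: children's toys → 6.75% → £1.48
Laptop £1535.27: consumer electronics → 7.5% + 3.5% surcharge = 11% → £168.88
Umbrella £13.94: everything else → 7.25% → £1.01
Storage bin £33.97: everything else → 7.25% → £2.46
Art supplies kit £47.58: children's toys → 6.75% → £3.21
Breakfast burrito £5.25: hot prepared food → 7.75% → £0.41
Tablet £263.95: consumer electronics → 7.5% → £19.80
Scented candle £19.87: everything else → 7.25% → £1.44
Total tax = £17.07 + £0.34 + £1.48 + £168.88 + £1.01 + £2.46 + £3.21 + £0.41 + £19.80 + £1.44 = £216.10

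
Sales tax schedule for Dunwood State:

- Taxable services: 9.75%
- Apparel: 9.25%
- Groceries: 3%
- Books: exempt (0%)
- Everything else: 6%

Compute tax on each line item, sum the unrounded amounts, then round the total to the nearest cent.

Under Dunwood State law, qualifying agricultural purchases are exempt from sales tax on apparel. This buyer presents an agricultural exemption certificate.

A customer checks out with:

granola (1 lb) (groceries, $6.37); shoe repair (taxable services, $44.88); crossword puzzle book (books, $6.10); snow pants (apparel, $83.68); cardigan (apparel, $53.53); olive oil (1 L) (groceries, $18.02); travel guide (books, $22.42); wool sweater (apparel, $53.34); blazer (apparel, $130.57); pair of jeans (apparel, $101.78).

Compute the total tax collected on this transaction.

$5.11

Granola (1 lb) $6.37: groceries → 3% → $0.1911
Shoe repair $44.88: taxable services → 9.75% → $4.3758
Crossword puzzle book $6.10: books → 0% → $0.00
Snow pants $83.68: apparel, buyer-exempt → 0% → $0.00
Cardigan $53.53: apparel, buyer-exempt → 0% → $0.00
Olive oil (1 L) $18.02: groceries → 3% → $0.5406
Travel guide $22.42: books → 0% → $0.00
Wool sweater $53.34: apparel, buyer-exempt → 0% → $0.00
Blazer $130.57: apparel, buyer-exempt → 0% → $0.00
Pair of jeans $101.78: apparel, buyer-exempt → 0% → $0.00
Unrounded tax sum = $5.1075 → $5.11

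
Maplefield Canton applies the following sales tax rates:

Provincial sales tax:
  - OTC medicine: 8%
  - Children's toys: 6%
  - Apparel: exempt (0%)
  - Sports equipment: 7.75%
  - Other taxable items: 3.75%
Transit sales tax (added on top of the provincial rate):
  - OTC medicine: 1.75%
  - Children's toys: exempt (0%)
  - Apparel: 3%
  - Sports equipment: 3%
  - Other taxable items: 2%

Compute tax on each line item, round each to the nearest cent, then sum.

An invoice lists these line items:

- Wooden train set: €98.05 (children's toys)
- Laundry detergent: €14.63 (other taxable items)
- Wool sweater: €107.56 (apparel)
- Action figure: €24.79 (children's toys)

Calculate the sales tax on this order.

€11.44

Wooden train set €98.05: children's toys → 6% + 0% transit = 6% → €5.88
Laundry detergent €14.63: other taxable items → 3.75% + 2% transit = 5.75% → €0.84
Wool sweater €107.56: apparel → 0% + 3% transit = 3% → €3.23
Action figure €24.79: children's toys → 6% + 0% transit = 6% → €1.49
Total tax = €5.88 + €0.84 + €3.23 + €1.49 = €11.44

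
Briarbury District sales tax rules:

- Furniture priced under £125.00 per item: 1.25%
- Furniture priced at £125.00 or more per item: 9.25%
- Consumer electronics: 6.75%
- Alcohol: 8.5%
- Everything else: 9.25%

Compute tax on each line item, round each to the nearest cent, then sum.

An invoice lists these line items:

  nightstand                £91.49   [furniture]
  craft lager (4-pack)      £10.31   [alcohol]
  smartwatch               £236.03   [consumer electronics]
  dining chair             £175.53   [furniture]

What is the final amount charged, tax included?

£547.55

Nightstand £91.49: furniture, under £125.00 → 1.25% → £1.14
Craft lager (4-pack) £10.31: alcohol → 8.5% → £0.88
Smartwatch £236.03: consumer electronics → 6.75% → £15.93
Dining chair £175.53: furniture, £125.00 or more → 9.25% → £16.24
Subtotal = £513.36; tax = £34.19; total due = £547.55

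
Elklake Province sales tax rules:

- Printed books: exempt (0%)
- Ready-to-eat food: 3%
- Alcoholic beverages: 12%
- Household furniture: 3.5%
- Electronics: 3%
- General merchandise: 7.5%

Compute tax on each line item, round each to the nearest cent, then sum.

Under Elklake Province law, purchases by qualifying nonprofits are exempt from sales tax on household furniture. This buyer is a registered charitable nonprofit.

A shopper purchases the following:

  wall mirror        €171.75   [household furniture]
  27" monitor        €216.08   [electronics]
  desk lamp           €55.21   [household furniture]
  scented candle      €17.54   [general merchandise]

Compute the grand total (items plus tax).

€468.38

Wall mirror €171.75: household furniture, buyer-exempt → 0% → €0.00
27" monitor €216.08: electronics → 3% → €6.48
Desk lamp €55.21: household furniture, buyer-exempt → 0% → €0.00
Scented candle €17.54: general merchandise → 7.5% → €1.32
Subtotal = €460.58; tax = €7.80; total due = €468.38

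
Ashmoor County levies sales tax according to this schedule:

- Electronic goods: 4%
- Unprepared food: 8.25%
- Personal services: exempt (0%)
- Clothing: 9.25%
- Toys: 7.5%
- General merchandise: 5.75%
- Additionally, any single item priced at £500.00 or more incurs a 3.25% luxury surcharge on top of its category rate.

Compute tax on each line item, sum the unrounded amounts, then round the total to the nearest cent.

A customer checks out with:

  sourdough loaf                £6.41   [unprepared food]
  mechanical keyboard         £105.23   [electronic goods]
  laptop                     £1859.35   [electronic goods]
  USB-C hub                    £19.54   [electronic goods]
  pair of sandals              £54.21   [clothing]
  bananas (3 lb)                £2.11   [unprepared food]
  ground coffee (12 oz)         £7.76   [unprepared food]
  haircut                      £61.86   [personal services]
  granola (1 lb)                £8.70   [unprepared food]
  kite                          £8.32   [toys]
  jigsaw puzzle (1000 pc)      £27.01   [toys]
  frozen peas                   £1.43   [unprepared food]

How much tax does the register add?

£149.64

Sourdough loaf £6.41: unprepared food → 8.25% → £0.528825
Mechanical keyboard £105.23: electronic goods → 4% → £4.2092
Laptop £1859.35: electronic goods → 4% + 3.25% surcharge = 7.25% → £134.802875
USB-C hub £19.54: electronic goods → 4% → £0.7816
Pair of sandals £54.21: clothing → 9.25% → £5.014425
Bananas (3 lb) £2.11: unprepared food → 8.25% → £0.174075
Ground coffee (12 oz) £7.76: unprepared food → 8.25% → £0.6402
Haircut £61.86: personal services → 0% → £0.00
Granola (1 lb) £8.70: unprepared food → 8.25% → £0.71775
Kite £8.32: toys → 7.5% → £0.624
Jigsaw puzzle (1000 pc) £27.01: toys → 7.5% → £2.02575
Frozen peas £1.43: unprepared food → 8.25% → £0.117975
Unrounded tax sum = £149.636675 → £149.64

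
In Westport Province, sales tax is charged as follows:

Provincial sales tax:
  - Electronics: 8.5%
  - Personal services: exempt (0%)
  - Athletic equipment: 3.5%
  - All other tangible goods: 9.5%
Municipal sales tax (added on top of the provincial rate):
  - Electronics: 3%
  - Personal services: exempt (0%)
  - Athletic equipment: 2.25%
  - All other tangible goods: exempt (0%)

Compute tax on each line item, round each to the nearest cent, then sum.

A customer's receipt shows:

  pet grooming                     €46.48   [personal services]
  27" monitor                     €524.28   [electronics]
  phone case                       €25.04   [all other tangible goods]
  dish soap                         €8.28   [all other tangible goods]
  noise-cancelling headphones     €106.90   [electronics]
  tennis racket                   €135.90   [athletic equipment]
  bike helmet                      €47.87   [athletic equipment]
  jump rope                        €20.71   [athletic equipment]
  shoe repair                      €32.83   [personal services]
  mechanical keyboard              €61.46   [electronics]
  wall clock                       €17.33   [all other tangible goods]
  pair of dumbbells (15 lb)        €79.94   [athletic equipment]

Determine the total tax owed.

€100.82

Pet grooming €46.48: personal services → 0% + 0% municipal = 0% → €0.00
27" monitor €524.28: electronics → 8.5% + 3% municipal = 11.5% → €60.29
Phone case €25.04: all other tangible goods → 9.5% + 0% municipal = 9.5% → €2.38
Dish soap €8.28: all other tangible goods → 9.5% + 0% municipal = 9.5% → €0.79
Noise-cancelling headphones €106.90: electronics → 8.5% + 3% municipal = 11.5% → €12.29
Tennis racket €135.90: athletic equipment → 3.5% + 2.25% municipal = 5.75% → €7.81
Bike helmet €47.87: athletic equipment → 3.5% + 2.25% municipal = 5.75% → €2.75
Jump rope €20.71: athletic equipment → 3.5% + 2.25% municipal = 5.75% → €1.19
Shoe repair €32.83: personal services → 0% + 0% municipal = 0% → €0.00
Mechanical keyboard €61.46: electronics → 8.5% + 3% municipal = 11.5% → €7.07
Wall clock €17.33: all other tangible goods → 9.5% + 0% municipal = 9.5% → €1.65
Pair of dumbbells (15 lb) €79.94: athletic equipment → 3.5% + 2.25% municipal = 5.75% → €4.60
Total tax = €60.29 + €2.38 + €0.79 + €12.29 + €7.81 + €2.75 + €1.19 + €7.07 + €1.65 + €4.60 = €100.82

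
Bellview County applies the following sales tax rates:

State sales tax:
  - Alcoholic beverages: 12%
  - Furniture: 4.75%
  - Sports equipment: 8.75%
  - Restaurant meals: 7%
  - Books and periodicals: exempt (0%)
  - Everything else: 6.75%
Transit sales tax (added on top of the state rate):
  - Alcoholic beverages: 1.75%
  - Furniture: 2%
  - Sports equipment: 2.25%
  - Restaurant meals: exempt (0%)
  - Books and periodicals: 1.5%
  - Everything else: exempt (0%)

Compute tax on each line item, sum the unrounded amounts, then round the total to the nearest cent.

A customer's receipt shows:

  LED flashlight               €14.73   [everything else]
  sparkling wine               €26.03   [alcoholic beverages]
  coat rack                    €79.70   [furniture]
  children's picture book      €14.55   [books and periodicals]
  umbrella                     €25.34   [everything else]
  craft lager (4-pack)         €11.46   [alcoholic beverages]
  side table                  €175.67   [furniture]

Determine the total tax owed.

€25.32

LED flashlight €14.73: everything else → 6.75% + 0% transit = 6.75% → €0.994275
Sparkling wine €26.03: alcoholic beverages → 12% + 1.75% transit = 13.75% → €3.579125
Coat rack €79.70: furniture → 4.75% + 2% transit = 6.75% → €5.37975
Children's picture book €14.55: books and periodicals → 0% + 1.5% transit = 1.5% → €0.21825
Umbrella €25.34: everything else → 6.75% + 0% transit = 6.75% → €1.71045
Craft lager (4-pack) €11.46: alcoholic beverages → 12% + 1.75% transit = 13.75% → €1.57575
Side table €175.67: furniture → 4.75% + 2% transit = 6.75% → €11.857725
Unrounded tax sum = €25.315325 → €25.32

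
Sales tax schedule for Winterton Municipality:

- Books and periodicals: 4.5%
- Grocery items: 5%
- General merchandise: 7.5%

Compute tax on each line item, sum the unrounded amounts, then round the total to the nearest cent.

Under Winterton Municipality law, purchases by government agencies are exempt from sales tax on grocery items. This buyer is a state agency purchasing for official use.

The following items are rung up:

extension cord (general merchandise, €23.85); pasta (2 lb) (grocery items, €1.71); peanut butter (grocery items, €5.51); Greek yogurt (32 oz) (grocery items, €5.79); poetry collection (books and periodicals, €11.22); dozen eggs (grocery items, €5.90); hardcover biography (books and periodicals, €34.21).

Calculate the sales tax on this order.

Extension cord €23.85: general merchandise → 7.5% → €1.78875
Pasta (2 lb) €1.71: grocery items, buyer-exempt → 0% → €0.00
Peanut butter €5.51: grocery items, buyer-exempt → 0% → €0.00
Greek yogurt (32 oz) €5.79: grocery items, buyer-exempt → 0% → €0.00
Poetry collection €11.22: books and periodicals → 4.5% → €0.5049
Dozen eggs €5.90: grocery items, buyer-exempt → 0% → €0.00
Hardcover biography €34.21: books and periodicals → 4.5% → €1.53945
Unrounded tax sum = €3.8331 → €3.83

€3.83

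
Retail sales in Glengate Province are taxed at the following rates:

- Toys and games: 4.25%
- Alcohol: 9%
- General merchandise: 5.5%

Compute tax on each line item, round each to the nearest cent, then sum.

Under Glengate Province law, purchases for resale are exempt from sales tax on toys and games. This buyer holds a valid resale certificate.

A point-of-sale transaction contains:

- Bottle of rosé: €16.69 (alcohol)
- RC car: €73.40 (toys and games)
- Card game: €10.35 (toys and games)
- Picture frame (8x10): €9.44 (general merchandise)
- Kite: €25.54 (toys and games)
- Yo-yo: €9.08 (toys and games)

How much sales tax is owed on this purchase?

Bottle of rosé €16.69: alcohol → 9% → €1.50
RC car €73.40: toys and games, buyer-exempt → 0% → €0.00
Card game €10.35: toys and games, buyer-exempt → 0% → €0.00
Picture frame (8x10) €9.44: general merchandise → 5.5% → €0.52
Kite €25.54: toys and games, buyer-exempt → 0% → €0.00
Yo-yo €9.08: toys and games, buyer-exempt → 0% → €0.00
Total tax = €1.50 + €0.52 = €2.02

€2.02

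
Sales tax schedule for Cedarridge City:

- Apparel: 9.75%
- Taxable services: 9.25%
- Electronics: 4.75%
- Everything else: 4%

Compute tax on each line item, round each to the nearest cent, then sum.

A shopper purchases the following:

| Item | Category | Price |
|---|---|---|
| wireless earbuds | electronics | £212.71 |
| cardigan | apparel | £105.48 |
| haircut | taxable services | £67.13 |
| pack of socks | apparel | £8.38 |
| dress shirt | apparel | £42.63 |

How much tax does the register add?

£31.57

Wireless earbuds £212.71: electronics → 4.75% → £10.10
Cardigan £105.48: apparel → 9.75% → £10.28
Haircut £67.13: taxable services → 9.25% → £6.21
Pack of socks £8.38: apparel → 9.75% → £0.82
Dress shirt £42.63: apparel → 9.75% → £4.16
Total tax = £10.10 + £10.28 + £6.21 + £0.82 + £4.16 = £31.57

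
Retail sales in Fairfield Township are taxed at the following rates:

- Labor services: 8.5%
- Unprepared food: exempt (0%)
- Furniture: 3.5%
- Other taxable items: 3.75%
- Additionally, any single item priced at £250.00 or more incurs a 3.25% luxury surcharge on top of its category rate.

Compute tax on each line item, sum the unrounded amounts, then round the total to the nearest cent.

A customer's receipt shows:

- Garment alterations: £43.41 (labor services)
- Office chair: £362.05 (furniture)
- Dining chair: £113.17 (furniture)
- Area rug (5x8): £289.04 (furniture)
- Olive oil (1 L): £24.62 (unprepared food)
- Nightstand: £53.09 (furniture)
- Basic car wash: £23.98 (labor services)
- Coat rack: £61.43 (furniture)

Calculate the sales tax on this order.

Garment alterations £43.41: labor services → 8.5% → £3.68985
Office chair £362.05: furniture → 3.5% + 3.25% surcharge = 6.75% → £24.438375
Dining chair £113.17: furniture → 3.5% → £3.96095
Area rug (5x8) £289.04: furniture → 3.5% + 3.25% surcharge = 6.75% → £19.5102
Olive oil (1 L) £24.62: unprepared food → 0% → £0.00
Nightstand £53.09: furniture → 3.5% → £1.85815
Basic car wash £23.98: labor services → 8.5% → £2.0383
Coat rack £61.43: furniture → 3.5% → £2.15005
Unrounded tax sum = £57.645875 → £57.65

£57.65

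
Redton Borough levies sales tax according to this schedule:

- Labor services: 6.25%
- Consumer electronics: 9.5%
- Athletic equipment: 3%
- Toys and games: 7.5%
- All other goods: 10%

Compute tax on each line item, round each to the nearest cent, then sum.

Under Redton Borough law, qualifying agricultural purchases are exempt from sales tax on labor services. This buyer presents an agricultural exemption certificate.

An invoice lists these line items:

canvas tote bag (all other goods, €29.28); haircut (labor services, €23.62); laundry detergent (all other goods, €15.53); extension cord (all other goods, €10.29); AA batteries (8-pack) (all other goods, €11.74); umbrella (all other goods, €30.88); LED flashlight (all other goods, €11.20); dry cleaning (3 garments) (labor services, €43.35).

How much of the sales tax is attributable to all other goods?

Canvas tote bag €29.28: all other goods → 10% → €2.93
Laundry detergent €15.53: all other goods → 10% → €1.55
Extension cord €10.29: all other goods → 10% → €1.03
AA batteries (8-pack) €11.74: all other goods → 10% → €1.17
Umbrella €30.88: all other goods → 10% → €3.09
LED flashlight €11.20: all other goods → 10% → €1.12
Tax on all other goods = €2.93 + €1.55 + €1.03 + €1.17 + €3.09 + €1.12 = €10.89

€10.89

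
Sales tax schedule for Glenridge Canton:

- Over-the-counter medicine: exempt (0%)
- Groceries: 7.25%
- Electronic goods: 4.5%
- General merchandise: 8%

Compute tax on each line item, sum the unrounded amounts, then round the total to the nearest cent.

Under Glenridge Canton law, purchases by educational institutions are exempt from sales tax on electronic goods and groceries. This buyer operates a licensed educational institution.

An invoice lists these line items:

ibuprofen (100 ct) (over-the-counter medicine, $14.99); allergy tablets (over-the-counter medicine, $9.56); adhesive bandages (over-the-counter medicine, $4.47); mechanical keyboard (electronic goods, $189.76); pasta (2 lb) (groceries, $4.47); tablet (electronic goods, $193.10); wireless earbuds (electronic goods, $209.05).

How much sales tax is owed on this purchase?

$0.00

Ibuprofen (100 ct) $14.99: over-the-counter medicine → 0% → $0.00
Allergy tablets $9.56: over-the-counter medicine → 0% → $0.00
Adhesive bandages $4.47: over-the-counter medicine → 0% → $0.00
Mechanical keyboard $189.76: electronic goods, buyer-exempt → 0% → $0.00
Pasta (2 lb) $4.47: groceries, buyer-exempt → 0% → $0.00
Tablet $193.10: electronic goods, buyer-exempt → 0% → $0.00
Wireless earbuds $209.05: electronic goods, buyer-exempt → 0% → $0.00
Unrounded tax sum = $0.00 → $0.00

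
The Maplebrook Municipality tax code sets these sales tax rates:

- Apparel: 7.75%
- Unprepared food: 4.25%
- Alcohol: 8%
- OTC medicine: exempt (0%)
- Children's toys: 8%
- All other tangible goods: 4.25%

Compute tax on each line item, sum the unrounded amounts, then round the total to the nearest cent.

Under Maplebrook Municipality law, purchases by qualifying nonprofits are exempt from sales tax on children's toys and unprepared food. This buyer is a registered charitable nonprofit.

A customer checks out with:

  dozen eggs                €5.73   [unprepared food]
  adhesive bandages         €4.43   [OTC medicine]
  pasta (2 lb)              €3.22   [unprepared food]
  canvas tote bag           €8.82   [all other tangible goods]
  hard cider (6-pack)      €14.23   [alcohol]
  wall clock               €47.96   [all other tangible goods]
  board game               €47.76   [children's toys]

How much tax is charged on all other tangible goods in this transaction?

Canvas tote bag €8.82: all other tangible goods → 4.25% → €0.37485
Wall clock €47.96: all other tangible goods → 4.25% → €2.0383
Tax on all other tangible goods: unrounded sum = €2.41315 → €2.41

€2.41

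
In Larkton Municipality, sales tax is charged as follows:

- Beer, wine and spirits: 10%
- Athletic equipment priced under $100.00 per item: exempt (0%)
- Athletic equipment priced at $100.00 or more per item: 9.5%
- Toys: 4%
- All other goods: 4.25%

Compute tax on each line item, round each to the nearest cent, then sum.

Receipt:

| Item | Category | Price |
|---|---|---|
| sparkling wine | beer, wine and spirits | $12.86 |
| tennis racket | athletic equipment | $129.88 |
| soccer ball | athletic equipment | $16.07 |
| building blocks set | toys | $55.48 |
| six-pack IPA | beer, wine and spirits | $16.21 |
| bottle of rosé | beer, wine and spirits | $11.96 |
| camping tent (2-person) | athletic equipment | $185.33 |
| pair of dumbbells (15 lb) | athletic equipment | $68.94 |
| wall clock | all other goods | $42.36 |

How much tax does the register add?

$38.08

Sparkling wine $12.86: beer, wine and spirits → 10% → $1.29
Tennis racket $129.88: athletic equipment, $100.00 or more → 9.5% → $12.34
Soccer ball $16.07: athletic equipment, under $100.00 → 0% → $0.00
Building blocks set $55.48: toys → 4% → $2.22
Six-pack IPA $16.21: beer, wine and spirits → 10% → $1.62
Bottle of rosé $11.96: beer, wine and spirits → 10% → $1.20
Camping tent (2-person) $185.33: athletic equipment, $100.00 or more → 9.5% → $17.61
Pair of dumbbells (15 lb) $68.94: athletic equipment, under $100.00 → 0% → $0.00
Wall clock $42.36: all other goods → 4.25% → $1.80
Total tax = $1.29 + $12.34 + $2.22 + $1.62 + $1.20 + $17.61 + $1.80 = $38.08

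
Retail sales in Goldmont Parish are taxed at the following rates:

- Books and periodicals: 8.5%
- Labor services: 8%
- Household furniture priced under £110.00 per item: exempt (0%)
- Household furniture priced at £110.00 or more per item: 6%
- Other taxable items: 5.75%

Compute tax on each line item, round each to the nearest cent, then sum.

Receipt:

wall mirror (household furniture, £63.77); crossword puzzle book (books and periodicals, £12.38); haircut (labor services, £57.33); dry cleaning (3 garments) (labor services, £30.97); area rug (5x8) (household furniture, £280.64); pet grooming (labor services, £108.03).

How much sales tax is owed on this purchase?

Wall mirror £63.77: household furniture, under £110.00 → 0% → £0.00
Crossword puzzle book £12.38: books and periodicals → 8.5% → £1.05
Haircut £57.33: labor services → 8% → £4.59
Dry cleaning (3 garments) £30.97: labor services → 8% → £2.48
Area rug (5x8) £280.64: household furniture, £110.00 or more → 6% → £16.84
Pet grooming £108.03: labor services → 8% → £8.64
Total tax = £1.05 + £4.59 + £2.48 + £16.84 + £8.64 = £33.60

£33.60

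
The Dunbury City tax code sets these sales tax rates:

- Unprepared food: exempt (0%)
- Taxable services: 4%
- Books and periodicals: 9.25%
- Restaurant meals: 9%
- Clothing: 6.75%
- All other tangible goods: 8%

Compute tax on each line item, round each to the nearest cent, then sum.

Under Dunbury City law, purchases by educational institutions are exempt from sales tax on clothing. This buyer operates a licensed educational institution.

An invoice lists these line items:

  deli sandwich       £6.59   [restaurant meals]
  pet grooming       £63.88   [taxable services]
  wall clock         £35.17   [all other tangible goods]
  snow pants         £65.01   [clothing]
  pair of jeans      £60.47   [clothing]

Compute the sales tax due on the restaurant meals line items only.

Deli sandwich £6.59: restaurant meals → 9% → £0.59
Tax on restaurant meals = £0.59

£0.59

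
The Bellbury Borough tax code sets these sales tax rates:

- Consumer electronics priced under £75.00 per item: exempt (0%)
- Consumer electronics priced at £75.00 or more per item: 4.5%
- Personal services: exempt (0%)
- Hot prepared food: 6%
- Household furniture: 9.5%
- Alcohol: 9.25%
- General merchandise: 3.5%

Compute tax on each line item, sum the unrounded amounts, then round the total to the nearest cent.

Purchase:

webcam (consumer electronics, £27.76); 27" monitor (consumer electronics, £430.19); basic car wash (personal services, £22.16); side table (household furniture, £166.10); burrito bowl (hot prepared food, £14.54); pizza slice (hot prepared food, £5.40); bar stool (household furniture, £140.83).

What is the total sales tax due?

Webcam £27.76: consumer electronics, under £75.00 → 0% → £0.00
27" monitor £430.19: consumer electronics, £75.00 or more → 4.5% → £19.35855
Basic car wash £22.16: personal services → 0% → £0.00
Side table £166.10: household furniture → 9.5% → £15.7795
Burrito bowl £14.54: hot prepared food → 6% → £0.8724
Pizza slice £5.40: hot prepared food → 6% → £0.324
Bar stool £140.83: household furniture → 9.5% → £13.37885
Unrounded tax sum = £49.7133 → £49.71

£49.71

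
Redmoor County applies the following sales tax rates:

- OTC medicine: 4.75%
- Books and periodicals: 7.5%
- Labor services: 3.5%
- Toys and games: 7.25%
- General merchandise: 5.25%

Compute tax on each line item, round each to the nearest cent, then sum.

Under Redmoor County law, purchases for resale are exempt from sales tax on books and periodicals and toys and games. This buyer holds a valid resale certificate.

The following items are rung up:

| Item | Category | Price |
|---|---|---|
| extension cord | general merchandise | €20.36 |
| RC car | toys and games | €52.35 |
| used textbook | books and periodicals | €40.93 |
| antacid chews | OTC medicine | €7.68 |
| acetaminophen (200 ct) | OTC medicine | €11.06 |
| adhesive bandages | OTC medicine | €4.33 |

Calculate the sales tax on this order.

€2.17

Extension cord €20.36: general merchandise → 5.25% → €1.07
RC car €52.35: toys and games, buyer-exempt → 0% → €0.00
Used textbook €40.93: books and periodicals, buyer-exempt → 0% → €0.00
Antacid chews €7.68: OTC medicine → 4.75% → €0.36
Acetaminophen (200 ct) €11.06: OTC medicine → 4.75% → €0.53
Adhesive bandages €4.33: OTC medicine → 4.75% → €0.21
Total tax = €1.07 + €0.36 + €0.53 + €0.21 = €2.17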